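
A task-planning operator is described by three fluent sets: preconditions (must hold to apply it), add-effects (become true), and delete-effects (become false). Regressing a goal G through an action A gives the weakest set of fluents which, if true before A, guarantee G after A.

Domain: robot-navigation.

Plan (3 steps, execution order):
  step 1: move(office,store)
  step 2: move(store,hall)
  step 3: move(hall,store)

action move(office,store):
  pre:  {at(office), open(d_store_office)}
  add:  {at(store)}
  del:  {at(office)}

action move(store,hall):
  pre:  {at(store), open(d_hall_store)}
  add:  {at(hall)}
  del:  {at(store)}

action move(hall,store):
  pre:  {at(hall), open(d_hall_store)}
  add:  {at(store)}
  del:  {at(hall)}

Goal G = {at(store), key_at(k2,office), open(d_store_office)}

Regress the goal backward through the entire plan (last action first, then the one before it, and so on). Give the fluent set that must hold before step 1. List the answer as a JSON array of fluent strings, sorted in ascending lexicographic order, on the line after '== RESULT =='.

Work backward from the goal:
  through step 3 (move(hall,store)): drop {at(store)}, keep {key_at(k2,office), open(d_store_office)}, require {at(hall), open(d_hall_store)}
    → {at(hall), key_at(k2,office), open(d_hall_store), open(d_store_office)}
  through step 2 (move(store,hall)): drop {at(hall)}, keep {key_at(k2,office), open(d_hall_store), open(d_store_office)}, require {at(store), open(d_hall_store)}
    → {at(store), key_at(k2,office), open(d_hall_store), open(d_store_office)}
  through step 1 (move(office,store)): drop {at(store)}, keep {key_at(k2,office), open(d_hall_store), open(d_store_office)}, require {at(office), open(d_store_office)}
    → {at(office), key_at(k2,office), open(d_hall_store), open(d_store_office)}

== RESULT ==
["at(office)", "key_at(k2,office)", "open(d_hall_store)", "open(d_store_office)"]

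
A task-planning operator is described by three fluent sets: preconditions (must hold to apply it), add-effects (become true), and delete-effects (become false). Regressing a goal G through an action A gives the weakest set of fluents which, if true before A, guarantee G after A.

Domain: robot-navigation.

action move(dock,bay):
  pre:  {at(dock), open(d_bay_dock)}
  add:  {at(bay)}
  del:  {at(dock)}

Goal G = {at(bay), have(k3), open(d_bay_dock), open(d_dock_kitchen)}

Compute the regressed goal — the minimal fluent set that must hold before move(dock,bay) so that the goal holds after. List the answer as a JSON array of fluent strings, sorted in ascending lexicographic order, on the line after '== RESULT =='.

Regress:
  G ∩ del = {}  (empty — regression defined)
  G \ add = {at(bay), have(k3), open(d_bay_dock), open(d_dock_kitchen)} \ {at(bay)} = {have(k3), open(d_bay_dock), open(d_dock_kitchen)}
  ∪ pre   = {have(k3), open(d_bay_dock), open(d_dock_kitchen)} ∪ {at(dock), open(d_bay_dock)}
          = {at(dock), have(k3), open(d_bay_dock), open(d_dock_kitchen)}

== RESULT ==
["at(dock)", "have(k3)", "open(d_bay_dock)", "open(d_dock_kitchen)"]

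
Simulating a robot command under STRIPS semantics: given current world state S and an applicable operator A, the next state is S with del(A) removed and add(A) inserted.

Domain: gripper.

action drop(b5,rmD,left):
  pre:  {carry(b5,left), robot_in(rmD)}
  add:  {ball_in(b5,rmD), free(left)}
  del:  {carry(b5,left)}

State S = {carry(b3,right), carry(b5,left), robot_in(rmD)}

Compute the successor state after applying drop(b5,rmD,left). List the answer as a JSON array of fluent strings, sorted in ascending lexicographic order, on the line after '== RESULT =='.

Progress:
  pre ⊆ S: {carry(b5,left), robot_in(rmD)} ⊆ S  — applicable
  S \ del = {carry(b3,right), robot_in(rmD)}
  ∪ add   = {ball_in(b5,rmD), carry(b3,right), free(left), robot_in(rmD)}

== RESULT ==
["ball_in(b5,rmD)", "carry(b3,right)", "free(left)", "robot_in(rmD)"]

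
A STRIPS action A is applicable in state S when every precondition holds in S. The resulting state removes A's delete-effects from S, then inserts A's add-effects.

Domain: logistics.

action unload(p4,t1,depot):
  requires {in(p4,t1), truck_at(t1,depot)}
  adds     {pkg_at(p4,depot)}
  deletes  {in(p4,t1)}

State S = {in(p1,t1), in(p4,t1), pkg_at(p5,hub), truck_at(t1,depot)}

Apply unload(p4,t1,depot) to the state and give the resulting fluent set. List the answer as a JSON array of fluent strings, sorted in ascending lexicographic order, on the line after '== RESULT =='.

Progress:
  pre ⊆ S: {in(p4,t1), truck_at(t1,depot)} ⊆ S  — applicable
  S \ del = {in(p1,t1), pkg_at(p5,hub), truck_at(t1,depot)}
  ∪ add   = {in(p1,t1), pkg_at(p4,depot), pkg_at(p5,hub), truck_at(t1,depot)}

== RESULT ==
["in(p1,t1)", "pkg_at(p4,depot)", "pkg_at(p5,hub)", "truck_at(t1,depot)"]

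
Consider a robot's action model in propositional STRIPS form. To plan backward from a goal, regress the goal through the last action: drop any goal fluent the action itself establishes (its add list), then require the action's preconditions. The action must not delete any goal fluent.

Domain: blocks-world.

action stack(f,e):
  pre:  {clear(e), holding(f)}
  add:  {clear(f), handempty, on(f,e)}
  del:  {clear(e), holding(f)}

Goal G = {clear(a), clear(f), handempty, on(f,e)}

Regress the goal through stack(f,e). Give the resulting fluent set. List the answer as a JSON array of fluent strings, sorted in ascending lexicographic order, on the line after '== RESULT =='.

Compute (G \ add) ∪ pre:
  G ∩ del = {}  (empty — regression defined)
  G \ add = {clear(a), clear(f), handempty, on(f,e)} \ {clear(f), handempty, on(f,e)} = {clear(a)}
  ∪ pre   = {clear(a)} ∪ {clear(e), holding(f)}
          = {clear(a), clear(e), holding(f)}

== RESULT ==
["clear(a)", "clear(e)", "holding(f)"]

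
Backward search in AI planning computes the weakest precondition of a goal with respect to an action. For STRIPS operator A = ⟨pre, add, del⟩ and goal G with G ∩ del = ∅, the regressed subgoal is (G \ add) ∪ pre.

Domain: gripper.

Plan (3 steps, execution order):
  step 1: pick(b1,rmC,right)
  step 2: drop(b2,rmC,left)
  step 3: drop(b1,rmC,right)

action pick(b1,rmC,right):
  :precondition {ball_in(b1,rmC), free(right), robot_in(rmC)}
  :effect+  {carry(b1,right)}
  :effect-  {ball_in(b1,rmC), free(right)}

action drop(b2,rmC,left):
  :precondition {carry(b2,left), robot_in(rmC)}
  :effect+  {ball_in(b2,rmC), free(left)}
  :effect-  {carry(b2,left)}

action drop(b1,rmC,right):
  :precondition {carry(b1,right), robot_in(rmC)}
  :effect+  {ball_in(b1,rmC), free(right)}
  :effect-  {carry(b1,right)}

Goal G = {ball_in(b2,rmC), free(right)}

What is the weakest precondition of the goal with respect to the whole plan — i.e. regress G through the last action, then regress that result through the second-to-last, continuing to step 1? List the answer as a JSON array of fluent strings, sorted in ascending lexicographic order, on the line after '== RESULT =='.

Work backward from the goal:
  through step 3 (drop(b1,rmC,right)): drop {free(right)}, keep {ball_in(b2,rmC)}, require {carry(b1,right), robot_in(rmC)}
    → {ball_in(b2,rmC), carry(b1,right), robot_in(rmC)}
  through step 2 (drop(b2,rmC,left)): drop {ball_in(b2,rmC)}, keep {carry(b1,right), robot_in(rmC)}, require {carry(b2,left), robot_in(rmC)}
    → {carry(b1,right), carry(b2,left), robot_in(rmC)}
  through step 1 (pick(b1,rmC,right)): drop {carry(b1,right)}, keep {carry(b2,left), robot_in(rmC)}, require {ball_in(b1,rmC), free(right), robot_in(rmC)}
    → {ball_in(b1,rmC), carry(b2,left), free(right), robot_in(rmC)}

== RESULT ==
["ball_in(b1,rmC)", "carry(b2,left)", "free(right)", "robot_in(rmC)"]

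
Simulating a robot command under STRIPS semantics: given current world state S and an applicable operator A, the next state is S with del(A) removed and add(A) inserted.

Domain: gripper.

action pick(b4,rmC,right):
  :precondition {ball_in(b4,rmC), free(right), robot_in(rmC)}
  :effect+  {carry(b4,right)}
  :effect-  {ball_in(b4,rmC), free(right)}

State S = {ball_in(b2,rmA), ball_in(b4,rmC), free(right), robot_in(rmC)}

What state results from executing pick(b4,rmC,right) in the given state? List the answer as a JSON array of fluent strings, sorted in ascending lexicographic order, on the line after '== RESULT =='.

Compute (S \ del) ∪ add:
  pre ⊆ S: {ball_in(b4,rmC), free(right), robot_in(rmC)} ⊆ S  — applicable
  S \ del = {ball_in(b2,rmA), robot_in(rmC)}
  ∪ add   = {ball_in(b2,rmA), carry(b4,right), robot_in(rmC)}

== RESULT ==
["ball_in(b2,rmA)", "carry(b4,right)", "robot_in(rmC)"]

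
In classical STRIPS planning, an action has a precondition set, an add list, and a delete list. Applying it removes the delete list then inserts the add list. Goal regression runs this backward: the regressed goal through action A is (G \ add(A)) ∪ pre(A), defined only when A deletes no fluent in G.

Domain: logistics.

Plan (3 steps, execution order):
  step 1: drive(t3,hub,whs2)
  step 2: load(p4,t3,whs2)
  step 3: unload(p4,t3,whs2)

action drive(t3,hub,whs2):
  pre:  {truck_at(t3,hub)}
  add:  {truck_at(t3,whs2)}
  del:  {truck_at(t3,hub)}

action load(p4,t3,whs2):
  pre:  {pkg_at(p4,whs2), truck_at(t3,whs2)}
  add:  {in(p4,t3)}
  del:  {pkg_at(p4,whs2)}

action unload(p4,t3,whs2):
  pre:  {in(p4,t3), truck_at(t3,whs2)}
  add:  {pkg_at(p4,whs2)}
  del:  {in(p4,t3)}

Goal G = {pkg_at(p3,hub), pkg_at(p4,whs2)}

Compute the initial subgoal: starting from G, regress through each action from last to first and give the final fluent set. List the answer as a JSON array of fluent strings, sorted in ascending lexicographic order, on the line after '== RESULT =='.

Work backward from the goal:
  through step 3 (unload(p4,t3,whs2)): drop {pkg_at(p4,whs2)}, keep {pkg_at(p3,hub)}, require {in(p4,t3), truck_at(t3,whs2)}
    → {in(p4,t3), pkg_at(p3,hub), truck_at(t3,whs2)}
  through step 2 (load(p4,t3,whs2)): drop {in(p4,t3)}, keep {pkg_at(p3,hub), truck_at(t3,whs2)}, require {pkg_at(p4,whs2), truck_at(t3,whs2)}
    → {pkg_at(p3,hub), pkg_at(p4,whs2), truck_at(t3,whs2)}
  through step 1 (drive(t3,hub,whs2)): drop {truck_at(t3,whs2)}, keep {pkg_at(p3,hub), pkg_at(p4,whs2)}, require {truck_at(t3,hub)}
    → {pkg_at(p3,hub), pkg_at(p4,whs2), truck_at(t3,hub)}

== RESULT ==
["pkg_at(p3,hub)", "pkg_at(p4,whs2)", "truck_at(t3,hub)"]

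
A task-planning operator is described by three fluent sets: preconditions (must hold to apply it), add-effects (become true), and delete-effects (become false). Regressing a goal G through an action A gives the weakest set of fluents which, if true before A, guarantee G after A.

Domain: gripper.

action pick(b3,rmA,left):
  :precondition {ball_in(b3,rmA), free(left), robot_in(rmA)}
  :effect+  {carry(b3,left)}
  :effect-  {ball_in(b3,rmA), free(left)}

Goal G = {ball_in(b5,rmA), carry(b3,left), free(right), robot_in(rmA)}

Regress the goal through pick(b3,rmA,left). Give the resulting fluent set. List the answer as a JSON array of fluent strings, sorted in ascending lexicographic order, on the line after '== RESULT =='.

Compute (G \ add) ∪ pre:
  G ∩ del = {}  (empty — regression defined)
  G \ add = {ball_in(b5,rmA), carry(b3,left), free(right), robot_in(rmA)} \ {carry(b3,left)} = {ball_in(b5,rmA), free(right), robot_in(rmA)}
  ∪ pre   = {ball_in(b5,rmA), free(right), robot_in(rmA)} ∪ {ball_in(b3,rmA), free(left), robot_in(rmA)}
          = {ball_in(b3,rmA), ball_in(b5,rmA), free(left), free(right), robot_in(rmA)}

== RESULT ==
["ball_in(b3,rmA)", "ball_in(b5,rmA)", "free(left)", "free(right)", "robot_in(rmA)"]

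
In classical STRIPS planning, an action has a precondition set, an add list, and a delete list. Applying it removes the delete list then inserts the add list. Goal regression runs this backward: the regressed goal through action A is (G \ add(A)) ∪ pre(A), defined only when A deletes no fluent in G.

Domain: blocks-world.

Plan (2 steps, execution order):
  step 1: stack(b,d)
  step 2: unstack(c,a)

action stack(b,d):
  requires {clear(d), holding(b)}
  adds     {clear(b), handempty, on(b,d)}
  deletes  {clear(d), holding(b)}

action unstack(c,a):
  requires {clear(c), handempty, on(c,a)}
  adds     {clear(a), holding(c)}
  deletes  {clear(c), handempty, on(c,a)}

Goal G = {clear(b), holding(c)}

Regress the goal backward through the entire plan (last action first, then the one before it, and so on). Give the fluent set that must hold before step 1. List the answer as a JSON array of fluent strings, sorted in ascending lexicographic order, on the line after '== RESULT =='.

Work backward from the goal:
  through step 2 (unstack(c,a)): drop {holding(c)}, keep {clear(b)}, require {clear(c), handempty, on(c,a)}
    → {clear(b), clear(c), handempty, on(c,a)}
  through step 1 (stack(b,d)): drop {clear(b), handempty}, keep {clear(c), on(c,a)}, require {clear(d), holding(b)}
    → {clear(c), clear(d), holding(b), on(c,a)}

== RESULT ==
["clear(c)", "clear(d)", "holding(b)", "on(c,a)"]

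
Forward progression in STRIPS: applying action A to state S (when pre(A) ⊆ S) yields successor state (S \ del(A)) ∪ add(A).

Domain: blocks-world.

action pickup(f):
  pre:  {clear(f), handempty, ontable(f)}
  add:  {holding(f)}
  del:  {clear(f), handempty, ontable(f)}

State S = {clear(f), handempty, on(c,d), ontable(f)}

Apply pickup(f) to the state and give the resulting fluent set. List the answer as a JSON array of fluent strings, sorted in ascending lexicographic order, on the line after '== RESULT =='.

Progress:
  pre ⊆ S: {clear(f), handempty, ontable(f)} ⊆ S  — applicable
  S \ del = {on(c,d)}
  ∪ add   = {holding(f), on(c,d)}

== RESULT ==
["holding(f)", "on(c,d)"]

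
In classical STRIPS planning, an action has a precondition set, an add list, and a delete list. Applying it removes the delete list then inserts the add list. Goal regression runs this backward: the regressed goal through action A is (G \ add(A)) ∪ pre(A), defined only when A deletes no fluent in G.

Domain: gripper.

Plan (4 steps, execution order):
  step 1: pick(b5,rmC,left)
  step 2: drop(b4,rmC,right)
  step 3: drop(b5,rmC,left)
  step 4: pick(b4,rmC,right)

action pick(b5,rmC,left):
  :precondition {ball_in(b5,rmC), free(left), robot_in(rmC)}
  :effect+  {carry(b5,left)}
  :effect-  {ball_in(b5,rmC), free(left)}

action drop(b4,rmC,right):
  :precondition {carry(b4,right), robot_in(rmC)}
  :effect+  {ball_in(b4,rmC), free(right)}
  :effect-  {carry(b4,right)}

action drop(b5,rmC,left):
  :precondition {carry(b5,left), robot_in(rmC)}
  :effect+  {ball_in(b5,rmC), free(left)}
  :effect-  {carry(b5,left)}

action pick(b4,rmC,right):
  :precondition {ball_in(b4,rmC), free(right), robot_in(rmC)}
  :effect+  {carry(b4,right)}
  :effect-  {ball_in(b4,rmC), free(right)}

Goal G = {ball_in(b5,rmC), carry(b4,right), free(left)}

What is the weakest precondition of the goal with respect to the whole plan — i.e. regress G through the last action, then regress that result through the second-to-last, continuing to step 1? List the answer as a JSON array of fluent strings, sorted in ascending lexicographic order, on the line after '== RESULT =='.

Regress step by step:
  through step 4 (pick(b4,rmC,right)): drop {carry(b4,right)}, keep {ball_in(b5,rmC), free(left)}, require {ball_in(b4,rmC), free(right), robot_in(rmC)}
    → {ball_in(b4,rmC), ball_in(b5,rmC), free(left), free(right), robot_in(rmC)}
  through step 3 (drop(b5,rmC,left)): drop {ball_in(b5,rmC), free(left)}, keep {ball_in(b4,rmC), free(right), robot_in(rmC)}, require {carry(b5,left), robot_in(rmC)}
    → {ball_in(b4,rmC), carry(b5,left), free(right), robot_in(rmC)}
  through step 2 (drop(b4,rmC,right)): drop {ball_in(b4,rmC), free(right)}, keep {carry(b5,left), robot_in(rmC)}, require {carry(b4,right), robot_in(rmC)}
    → {carry(b4,right), carry(b5,left), robot_in(rmC)}
  through step 1 (pick(b5,rmC,left)): drop {carry(b5,left)}, keep {carry(b4,right), robot_in(rmC)}, require {ball_in(b5,rmC), free(left), robot_in(rmC)}
    → {ball_in(b5,rmC), carry(b4,right), free(left), robot_in(rmC)}

== RESULT ==
["ball_in(b5,rmC)", "carry(b4,right)", "free(left)", "robot_in(rmC)"]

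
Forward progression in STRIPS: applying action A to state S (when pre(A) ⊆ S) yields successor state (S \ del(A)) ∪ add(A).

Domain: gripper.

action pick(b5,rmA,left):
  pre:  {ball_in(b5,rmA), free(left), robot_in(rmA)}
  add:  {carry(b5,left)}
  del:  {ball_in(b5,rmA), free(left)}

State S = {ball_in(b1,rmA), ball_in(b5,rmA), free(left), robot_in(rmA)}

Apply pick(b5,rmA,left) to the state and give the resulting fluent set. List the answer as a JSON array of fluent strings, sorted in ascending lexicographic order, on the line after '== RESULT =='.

Progress:
  pre ⊆ S: {ball_in(b5,rmA), free(left), robot_in(rmA)} ⊆ S  — applicable
  S \ del = {ball_in(b1,rmA), robot_in(rmA)}
  ∪ add   = {ball_in(b1,rmA), carry(b5,left), robot_in(rmA)}

== RESULT ==
["ball_in(b1,rmA)", "carry(b5,left)", "robot_in(rmA)"]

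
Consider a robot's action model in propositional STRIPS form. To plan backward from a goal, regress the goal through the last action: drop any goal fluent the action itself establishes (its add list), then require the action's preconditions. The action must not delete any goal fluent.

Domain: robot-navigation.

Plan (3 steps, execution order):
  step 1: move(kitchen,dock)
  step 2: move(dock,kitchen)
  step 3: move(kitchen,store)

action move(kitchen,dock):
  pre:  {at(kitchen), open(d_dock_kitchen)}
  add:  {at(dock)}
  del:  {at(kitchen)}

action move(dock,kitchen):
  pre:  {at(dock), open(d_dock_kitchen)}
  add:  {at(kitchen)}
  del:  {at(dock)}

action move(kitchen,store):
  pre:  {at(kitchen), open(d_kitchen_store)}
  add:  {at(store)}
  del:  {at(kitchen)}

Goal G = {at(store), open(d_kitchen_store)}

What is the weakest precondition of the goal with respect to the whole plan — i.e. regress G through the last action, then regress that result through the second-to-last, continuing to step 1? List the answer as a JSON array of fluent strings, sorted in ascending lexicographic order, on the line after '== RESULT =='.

Regress step by step:
  through step 3 (move(kitchen,store)): drop {at(store)}, keep {open(d_kitchen_store)}, require {at(kitchen), open(d_kitchen_store)}
    → {at(kitchen), open(d_kitchen_store)}
  through step 2 (move(dock,kitchen)): drop {at(kitchen)}, keep {open(d_kitchen_store)}, require {at(dock), open(d_dock_kitchen)}
    → {at(dock), open(d_dock_kitchen), open(d_kitchen_store)}
  through step 1 (move(kitchen,dock)): drop {at(dock)}, keep {open(d_dock_kitchen), open(d_kitchen_store)}, require {at(kitchen), open(d_dock_kitchen)}
    → {at(kitchen), open(d_dock_kitchen), open(d_kitchen_store)}

== RESULT ==
["at(kitchen)", "open(d_dock_kitchen)", "open(d_kitchen_store)"]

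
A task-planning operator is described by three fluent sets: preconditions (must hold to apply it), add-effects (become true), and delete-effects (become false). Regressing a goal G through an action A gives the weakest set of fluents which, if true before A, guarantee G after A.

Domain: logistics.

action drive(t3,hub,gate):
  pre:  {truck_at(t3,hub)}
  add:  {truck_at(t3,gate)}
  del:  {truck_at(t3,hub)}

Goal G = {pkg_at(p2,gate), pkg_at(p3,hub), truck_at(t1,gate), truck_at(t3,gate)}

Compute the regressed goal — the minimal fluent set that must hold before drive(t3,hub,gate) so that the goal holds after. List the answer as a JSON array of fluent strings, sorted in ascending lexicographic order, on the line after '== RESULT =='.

Compute (G \ add) ∪ pre:
  G ∩ del = {}  (empty — regression defined)
  G \ add = {pkg_at(p2,gate), pkg_at(p3,hub), truck_at(t1,gate), truck_at(t3,gate)} \ {truck_at(t3,gate)} = {pkg_at(p2,gate), pkg_at(p3,hub), truck_at(t1,gate)}
  ∪ pre   = {pkg_at(p2,gate), pkg_at(p3,hub), truck_at(t1,gate)} ∪ {truck_at(t3,hub)}
          = {pkg_at(p2,gate), pkg_at(p3,hub), truck_at(t1,gate), truck_at(t3,hub)}

== RESULT ==
["pkg_at(p2,gate)", "pkg_at(p3,hub)", "truck_at(t1,gate)", "truck_at(t3,hub)"]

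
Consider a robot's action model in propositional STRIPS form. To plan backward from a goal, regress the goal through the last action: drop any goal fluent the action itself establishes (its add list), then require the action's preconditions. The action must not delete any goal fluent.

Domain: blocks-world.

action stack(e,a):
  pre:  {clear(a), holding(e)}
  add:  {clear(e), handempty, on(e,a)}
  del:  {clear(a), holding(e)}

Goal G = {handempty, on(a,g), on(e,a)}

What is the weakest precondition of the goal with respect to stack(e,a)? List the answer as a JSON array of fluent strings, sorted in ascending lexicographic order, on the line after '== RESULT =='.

Compute (G \ add) ∪ pre:
  G ∩ del = {}  (empty — regression defined)
  G \ add = {handempty, on(a,g), on(e,a)} \ {clear(e), handempty, on(e,a)} = {on(a,g)}
  ∪ pre   = {on(a,g)} ∪ {clear(a), holding(e)}
          = {clear(a), holding(e), on(a,g)}

== RESULT ==
["clear(a)", "holding(e)", "on(a,g)"]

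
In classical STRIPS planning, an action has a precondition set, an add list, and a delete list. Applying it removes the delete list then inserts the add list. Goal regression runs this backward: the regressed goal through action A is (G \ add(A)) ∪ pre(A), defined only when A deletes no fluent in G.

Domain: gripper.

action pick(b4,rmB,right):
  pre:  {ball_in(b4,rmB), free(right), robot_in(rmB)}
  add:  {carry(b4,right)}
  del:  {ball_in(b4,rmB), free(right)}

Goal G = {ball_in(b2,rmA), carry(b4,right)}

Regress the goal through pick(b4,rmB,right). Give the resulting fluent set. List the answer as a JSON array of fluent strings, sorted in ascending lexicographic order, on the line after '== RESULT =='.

Regress:
  G ∩ del = {}  (empty — regression defined)
  G \ add = {ball_in(b2,rmA), carry(b4,right)} \ {carry(b4,right)} = {ball_in(b2,rmA)}
  ∪ pre   = {ball_in(b2,rmA)} ∪ {ball_in(b4,rmB), free(right), robot_in(rmB)}
          = {ball_in(b2,rmA), ball_in(b4,rmB), free(right), robot_in(rmB)}

== RESULT ==
["ball_in(b2,rmA)", "ball_in(b4,rmB)", "free(right)", "robot_in(rmB)"]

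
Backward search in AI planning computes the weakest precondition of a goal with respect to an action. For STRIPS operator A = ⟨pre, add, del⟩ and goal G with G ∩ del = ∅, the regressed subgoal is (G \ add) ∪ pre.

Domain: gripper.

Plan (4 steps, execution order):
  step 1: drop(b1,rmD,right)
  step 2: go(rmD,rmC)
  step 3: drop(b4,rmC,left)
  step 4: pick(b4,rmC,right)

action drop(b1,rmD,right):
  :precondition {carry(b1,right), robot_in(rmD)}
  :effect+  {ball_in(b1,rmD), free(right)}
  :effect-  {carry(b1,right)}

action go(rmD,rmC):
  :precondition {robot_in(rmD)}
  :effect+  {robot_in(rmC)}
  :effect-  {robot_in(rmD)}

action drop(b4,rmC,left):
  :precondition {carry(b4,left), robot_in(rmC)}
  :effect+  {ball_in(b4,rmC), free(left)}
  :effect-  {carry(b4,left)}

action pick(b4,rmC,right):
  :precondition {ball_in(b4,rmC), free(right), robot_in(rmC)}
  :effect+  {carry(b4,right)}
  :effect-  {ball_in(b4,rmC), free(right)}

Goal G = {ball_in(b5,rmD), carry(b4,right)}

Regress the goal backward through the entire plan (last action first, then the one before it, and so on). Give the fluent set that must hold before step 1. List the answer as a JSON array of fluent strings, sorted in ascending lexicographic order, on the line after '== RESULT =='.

Regress step by step:
  through step 4 (pick(b4,rmC,right)): drop {carry(b4,right)}, keep {ball_in(b5,rmD)}, require {ball_in(b4,rmC), free(right), robot_in(rmC)}
    → {ball_in(b4,rmC), ball_in(b5,rmD), free(right), robot_in(rmC)}
  through step 3 (drop(b4,rmC,left)): drop {ball_in(b4,rmC)}, keep {ball_in(b5,rmD), free(right), robot_in(rmC)}, require {carry(b4,left), robot_in(rmC)}
    → {ball_in(b5,rmD), carry(b4,left), free(right), robot_in(rmC)}
  through step 2 (go(rmD,rmC)): drop {robot_in(rmC)}, keep {ball_in(b5,rmD), carry(b4,left), free(right)}, require {robot_in(rmD)}
    → {ball_in(b5,rmD), carry(b4,left), free(right), robot_in(rmD)}
  through step 1 (drop(b1,rmD,right)): drop {free(right)}, keep {ball_in(b5,rmD), carry(b4,left), robot_in(rmD)}, require {carry(b1,right), robot_in(rmD)}
    → {ball_in(b5,rmD), carry(b1,right), carry(b4,left), robot_in(rmD)}

== RESULT ==
["ball_in(b5,rmD)", "carry(b1,right)", "carry(b4,left)", "robot_in(rmD)"]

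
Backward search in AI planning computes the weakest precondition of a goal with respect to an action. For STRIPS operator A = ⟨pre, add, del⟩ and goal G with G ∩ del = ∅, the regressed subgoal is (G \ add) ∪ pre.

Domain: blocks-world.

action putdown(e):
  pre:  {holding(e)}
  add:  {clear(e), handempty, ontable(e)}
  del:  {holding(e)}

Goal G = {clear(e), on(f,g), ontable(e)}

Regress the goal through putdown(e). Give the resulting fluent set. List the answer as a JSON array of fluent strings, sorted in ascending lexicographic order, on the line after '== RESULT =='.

Regress:
  G ∩ del = {}  (empty — regression defined)
  G \ add = {clear(e), on(f,g), ontable(e)} \ {clear(e), handempty, ontable(e)} = {on(f,g)}
  ∪ pre   = {on(f,g)} ∪ {holding(e)}
          = {holding(e), on(f,g)}

== RESULT ==
["holding(e)", "on(f,g)"]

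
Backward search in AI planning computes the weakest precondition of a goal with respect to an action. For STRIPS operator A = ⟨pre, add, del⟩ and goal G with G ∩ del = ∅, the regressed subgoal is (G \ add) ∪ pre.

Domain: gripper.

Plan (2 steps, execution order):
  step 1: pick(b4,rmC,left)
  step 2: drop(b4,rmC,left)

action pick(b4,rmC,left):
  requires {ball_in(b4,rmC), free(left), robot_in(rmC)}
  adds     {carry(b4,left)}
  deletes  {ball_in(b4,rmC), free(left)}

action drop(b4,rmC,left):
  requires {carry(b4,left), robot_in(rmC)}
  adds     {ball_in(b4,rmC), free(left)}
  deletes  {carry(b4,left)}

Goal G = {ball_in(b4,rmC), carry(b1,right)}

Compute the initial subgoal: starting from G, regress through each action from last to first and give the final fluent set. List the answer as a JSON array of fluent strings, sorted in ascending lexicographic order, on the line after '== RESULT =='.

Regress step by step:
  through step 2 (drop(b4,rmC,left)): drop {ball_in(b4,rmC)}, keep {carry(b1,right)}, require {carry(b4,left), robot_in(rmC)}
    → {carry(b1,right), carry(b4,left), robot_in(rmC)}
  through step 1 (pick(b4,rmC,left)): drop {carry(b4,left)}, keep {carry(b1,right), robot_in(rmC)}, require {ball_in(b4,rmC), free(left), robot_in(rmC)}
    → {ball_in(b4,rmC), carry(b1,right), free(left), robot_in(rmC)}

== RESULT ==
["ball_in(b4,rmC)", "carry(b1,right)", "free(left)", "robot_in(rmC)"]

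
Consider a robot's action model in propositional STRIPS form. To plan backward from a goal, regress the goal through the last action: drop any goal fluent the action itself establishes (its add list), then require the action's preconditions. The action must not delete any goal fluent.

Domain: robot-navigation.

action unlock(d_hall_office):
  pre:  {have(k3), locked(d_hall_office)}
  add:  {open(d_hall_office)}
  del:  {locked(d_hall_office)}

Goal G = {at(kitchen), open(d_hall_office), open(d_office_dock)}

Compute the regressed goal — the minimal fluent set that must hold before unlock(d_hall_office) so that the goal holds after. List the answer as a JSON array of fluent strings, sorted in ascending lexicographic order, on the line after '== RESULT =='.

Compute (G \ add) ∪ pre:
  G ∩ del = {}  (empty — regression defined)
  G \ add = {at(kitchen), open(d_hall_office), open(d_office_dock)} \ {open(d_hall_office)} = {at(kitchen), open(d_office_dock)}
  ∪ pre   = {at(kitchen), open(d_office_dock)} ∪ {have(k3), locked(d_hall_office)}
          = {at(kitchen), have(k3), locked(d_hall_office), open(d_office_dock)}

== RESULT ==
["at(kitchen)", "have(k3)", "locked(d_hall_office)", "open(d_office_dock)"]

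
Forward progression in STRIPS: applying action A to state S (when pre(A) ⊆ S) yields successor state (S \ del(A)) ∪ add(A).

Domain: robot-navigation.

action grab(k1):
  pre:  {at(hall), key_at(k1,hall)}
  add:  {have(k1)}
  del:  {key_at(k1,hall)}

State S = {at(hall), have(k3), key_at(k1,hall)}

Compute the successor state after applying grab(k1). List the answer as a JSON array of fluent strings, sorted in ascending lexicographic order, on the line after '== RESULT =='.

Progress:
  pre ⊆ S: {at(hall), key_at(k1,hall)} ⊆ S  — applicable
  S \ del = {at(hall), have(k3)}
  ∪ add   = {at(hall), have(k1), have(k3)}

== RESULT ==
["at(hall)", "have(k1)", "have(k3)"]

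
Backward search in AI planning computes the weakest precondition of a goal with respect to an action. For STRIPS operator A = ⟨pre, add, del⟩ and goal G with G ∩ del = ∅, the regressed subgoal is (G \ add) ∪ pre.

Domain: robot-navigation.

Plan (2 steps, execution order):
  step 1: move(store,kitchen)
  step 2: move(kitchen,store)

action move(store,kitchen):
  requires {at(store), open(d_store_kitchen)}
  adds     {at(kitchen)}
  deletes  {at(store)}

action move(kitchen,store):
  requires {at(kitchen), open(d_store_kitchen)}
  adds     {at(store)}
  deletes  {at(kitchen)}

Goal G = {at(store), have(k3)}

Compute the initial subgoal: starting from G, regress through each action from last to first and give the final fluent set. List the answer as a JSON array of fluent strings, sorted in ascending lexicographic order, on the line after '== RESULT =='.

Regress step by step:
  through step 2 (move(kitchen,store)): drop {at(store)}, keep {have(k3)}, require {at(kitchen), open(d_store_kitchen)}
    → {at(kitchen), have(k3), open(d_store_kitchen)}
  through step 1 (move(store,kitchen)): drop {at(kitchen)}, keep {have(k3), open(d_store_kitchen)}, require {at(store), open(d_store_kitchen)}
    → {at(store), have(k3), open(d_store_kitchen)}

== RESULT ==
["at(store)", "have(k3)", "open(d_store_kitchen)"]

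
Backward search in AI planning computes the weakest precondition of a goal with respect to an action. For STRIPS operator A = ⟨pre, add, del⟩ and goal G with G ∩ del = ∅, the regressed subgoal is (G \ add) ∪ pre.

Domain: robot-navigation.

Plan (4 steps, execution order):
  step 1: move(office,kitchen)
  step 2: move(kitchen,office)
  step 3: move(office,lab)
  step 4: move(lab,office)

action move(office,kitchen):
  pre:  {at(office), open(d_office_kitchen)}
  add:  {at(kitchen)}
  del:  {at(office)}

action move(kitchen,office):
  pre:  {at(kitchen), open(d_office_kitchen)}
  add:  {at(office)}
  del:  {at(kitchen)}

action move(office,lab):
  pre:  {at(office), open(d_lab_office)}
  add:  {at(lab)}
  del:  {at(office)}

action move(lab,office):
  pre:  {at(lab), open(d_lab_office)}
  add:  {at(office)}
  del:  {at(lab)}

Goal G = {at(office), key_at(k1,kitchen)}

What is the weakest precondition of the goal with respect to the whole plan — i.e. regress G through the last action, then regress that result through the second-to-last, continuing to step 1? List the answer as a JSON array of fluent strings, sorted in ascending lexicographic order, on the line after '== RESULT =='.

Regress step by step:
  through step 4 (move(lab,office)): drop {at(office)}, keep {key_at(k1,kitchen)}, require {at(lab), open(d_lab_office)}
    → {at(lab), key_at(k1,kitchen), open(d_lab_office)}
  through step 3 (move(office,lab)): drop {at(lab)}, keep {key_at(k1,kitchen), open(d_lab_office)}, require {at(office), open(d_lab_office)}
    → {at(office), key_at(k1,kitchen), open(d_lab_office)}
  through step 2 (move(kitchen,office)): drop {at(office)}, keep {key_at(k1,kitchen), open(d_lab_office)}, require {at(kitchen), open(d_office_kitchen)}
    → {at(kitchen), key_at(k1,kitchen), open(d_lab_office), open(d_office_kitchen)}
  through step 1 (move(office,kitchen)): drop {at(kitchen)}, keep {key_at(k1,kitchen), open(d_lab_office), open(d_office_kitchen)}, require {at(office), open(d_office_kitchen)}
    → {at(office), key_at(k1,kitchen), open(d_lab_office), open(d_office_kitchen)}

== RESULT ==
["at(office)", "key_at(k1,kitchen)", "open(d_lab_office)", "open(d_office_kitchen)"]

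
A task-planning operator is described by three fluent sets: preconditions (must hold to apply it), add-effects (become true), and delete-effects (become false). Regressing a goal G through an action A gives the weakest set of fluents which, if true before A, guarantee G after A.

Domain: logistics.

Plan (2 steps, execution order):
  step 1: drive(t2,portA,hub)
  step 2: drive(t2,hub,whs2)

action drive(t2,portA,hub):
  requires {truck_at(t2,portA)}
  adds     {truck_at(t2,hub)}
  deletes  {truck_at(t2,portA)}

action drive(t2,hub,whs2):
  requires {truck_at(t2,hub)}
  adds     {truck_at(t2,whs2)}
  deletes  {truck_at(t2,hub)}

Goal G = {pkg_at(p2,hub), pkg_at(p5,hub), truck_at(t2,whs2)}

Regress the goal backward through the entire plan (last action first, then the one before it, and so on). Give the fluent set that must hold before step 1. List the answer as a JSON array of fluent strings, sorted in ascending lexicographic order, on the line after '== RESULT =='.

Regress step by step:
  through step 2 (drive(t2,hub,whs2)): drop {truck_at(t2,whs2)}, keep {pkg_at(p2,hub), pkg_at(p5,hub)}, require {truck_at(t2,hub)}
    → {pkg_at(p2,hub), pkg_at(p5,hub), truck_at(t2,hub)}
  through step 1 (drive(t2,portA,hub)): drop {truck_at(t2,hub)}, keep {pkg_at(p2,hub), pkg_at(p5,hub)}, require {truck_at(t2,portA)}
    → {pkg_at(p2,hub), pkg_at(p5,hub), truck_at(t2,portA)}

== RESULT ==
["pkg_at(p2,hub)", "pkg_at(p5,hub)", "truck_at(t2,portA)"]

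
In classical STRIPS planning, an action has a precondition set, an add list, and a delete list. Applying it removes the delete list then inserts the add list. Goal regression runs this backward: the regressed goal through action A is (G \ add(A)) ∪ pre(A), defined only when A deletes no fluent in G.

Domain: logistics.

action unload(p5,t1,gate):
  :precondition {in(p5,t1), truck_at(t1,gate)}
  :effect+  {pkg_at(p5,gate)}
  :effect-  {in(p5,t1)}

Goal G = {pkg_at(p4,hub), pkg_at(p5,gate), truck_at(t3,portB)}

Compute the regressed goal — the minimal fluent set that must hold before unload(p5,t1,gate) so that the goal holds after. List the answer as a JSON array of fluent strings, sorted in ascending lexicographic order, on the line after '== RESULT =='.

Regress:
  G ∩ del = {}  (empty — regression defined)
  G \ add = {pkg_at(p4,hub), pkg_at(p5,gate), truck_at(t3,portB)} \ {pkg_at(p5,gate)} = {pkg_at(p4,hub), truck_at(t3,portB)}
  ∪ pre   = {pkg_at(p4,hub), truck_at(t3,portB)} ∪ {in(p5,t1), truck_at(t1,gate)}
          = {in(p5,t1), pkg_at(p4,hub), truck_at(t1,gate), truck_at(t3,portB)}

== RESULT ==
["in(p5,t1)", "pkg_at(p4,hub)", "truck_at(t1,gate)", "truck_at(t3,portB)"]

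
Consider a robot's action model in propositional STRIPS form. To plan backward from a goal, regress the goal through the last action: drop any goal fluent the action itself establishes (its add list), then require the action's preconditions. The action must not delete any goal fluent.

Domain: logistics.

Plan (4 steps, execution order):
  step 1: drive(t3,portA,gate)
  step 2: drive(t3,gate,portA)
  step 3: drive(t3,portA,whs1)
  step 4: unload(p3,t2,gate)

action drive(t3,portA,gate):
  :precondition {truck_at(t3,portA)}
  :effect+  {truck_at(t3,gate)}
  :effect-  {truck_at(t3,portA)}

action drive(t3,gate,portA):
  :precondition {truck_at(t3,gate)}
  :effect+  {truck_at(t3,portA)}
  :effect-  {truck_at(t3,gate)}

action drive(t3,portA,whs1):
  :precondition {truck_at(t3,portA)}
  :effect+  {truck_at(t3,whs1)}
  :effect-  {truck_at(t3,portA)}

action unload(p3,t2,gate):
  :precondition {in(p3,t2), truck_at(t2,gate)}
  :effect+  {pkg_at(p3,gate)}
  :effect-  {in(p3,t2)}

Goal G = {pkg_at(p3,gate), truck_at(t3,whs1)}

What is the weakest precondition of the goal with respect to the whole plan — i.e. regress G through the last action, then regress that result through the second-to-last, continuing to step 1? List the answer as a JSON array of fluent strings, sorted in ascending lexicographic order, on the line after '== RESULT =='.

Work backward from the goal:
  through step 4 (unload(p3,t2,gate)): drop {pkg_at(p3,gate)}, keep {truck_at(t3,whs1)}, require {in(p3,t2), truck_at(t2,gate)}
    → {in(p3,t2), truck_at(t2,gate), truck_at(t3,whs1)}
  through step 3 (drive(t3,portA,whs1)): drop {truck_at(t3,whs1)}, keep {in(p3,t2), truck_at(t2,gate)}, require {truck_at(t3,portA)}
    → {in(p3,t2), truck_at(t2,gate), truck_at(t3,portA)}
  through step 2 (drive(t3,gate,portA)): drop {truck_at(t3,portA)}, keep {in(p3,t2), truck_at(t2,gate)}, require {truck_at(t3,gate)}
    → {in(p3,t2), truck_at(t2,gate), truck_at(t3,gate)}
  through step 1 (drive(t3,portA,gate)): drop {truck_at(t3,gate)}, keep {in(p3,t2), truck_at(t2,gate)}, require {truck_at(t3,portA)}
    → {in(p3,t2), truck_at(t2,gate), truck_at(t3,portA)}

== RESULT ==
["in(p3,t2)", "truck_at(t2,gate)", "truck_at(t3,portA)"]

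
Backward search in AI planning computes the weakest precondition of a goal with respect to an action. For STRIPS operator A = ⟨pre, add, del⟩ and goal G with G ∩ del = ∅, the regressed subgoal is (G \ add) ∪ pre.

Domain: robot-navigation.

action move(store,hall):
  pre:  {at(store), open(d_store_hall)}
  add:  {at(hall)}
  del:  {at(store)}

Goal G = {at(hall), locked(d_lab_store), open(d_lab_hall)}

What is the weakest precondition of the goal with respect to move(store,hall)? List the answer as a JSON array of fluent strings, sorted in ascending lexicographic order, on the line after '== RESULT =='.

Compute (G \ add) ∪ pre:
  G ∩ del = {}  (empty — regression defined)
  G \ add = {at(hall), locked(d_lab_store), open(d_lab_hall)} \ {at(hall)} = {locked(d_lab_store), open(d_lab_hall)}
  ∪ pre   = {locked(d_lab_store), open(d_lab_hall)} ∪ {at(store), open(d_store_hall)}
          = {at(store), locked(d_lab_store), open(d_lab_hall), open(d_store_hall)}

== RESULT ==
["at(store)", "locked(d_lab_store)", "open(d_lab_hall)", "open(d_store_hall)"]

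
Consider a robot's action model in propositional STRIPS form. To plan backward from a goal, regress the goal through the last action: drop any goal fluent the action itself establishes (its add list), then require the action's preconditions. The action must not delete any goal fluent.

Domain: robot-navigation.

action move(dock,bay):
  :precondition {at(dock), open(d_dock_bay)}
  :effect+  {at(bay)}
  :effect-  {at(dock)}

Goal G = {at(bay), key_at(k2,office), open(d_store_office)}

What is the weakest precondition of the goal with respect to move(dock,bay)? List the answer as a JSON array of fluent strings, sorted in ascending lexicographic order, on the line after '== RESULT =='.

Regress:
  G ∩ del = {}  (empty — regression defined)
  G \ add = {at(bay), key_at(k2,office), open(d_store_office)} \ {at(bay)} = {key_at(k2,office), open(d_store_office)}
  ∪ pre   = {key_at(k2,office), open(d_store_office)} ∪ {at(dock), open(d_dock_bay)}
          = {at(dock), key_at(k2,office), open(d_dock_bay), open(d_store_office)}

== RESULT ==
["at(dock)", "key_at(k2,office)", "open(d_dock_bay)", "open(d_store_office)"]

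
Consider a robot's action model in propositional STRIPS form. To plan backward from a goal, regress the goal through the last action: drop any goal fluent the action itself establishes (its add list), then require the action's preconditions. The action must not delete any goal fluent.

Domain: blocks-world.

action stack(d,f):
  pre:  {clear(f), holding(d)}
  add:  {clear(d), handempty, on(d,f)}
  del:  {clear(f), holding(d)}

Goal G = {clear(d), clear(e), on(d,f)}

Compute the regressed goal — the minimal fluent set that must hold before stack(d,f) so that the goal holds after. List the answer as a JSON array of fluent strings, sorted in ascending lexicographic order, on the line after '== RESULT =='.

Compute (G \ add) ∪ pre:
  G ∩ del = {}  (empty — regression defined)
  G \ add = {clear(d), clear(e), on(d,f)} \ {clear(d), handempty, on(d,f)} = {clear(e)}
  ∪ pre   = {clear(e)} ∪ {clear(f), holding(d)}
          = {clear(e), clear(f), holding(d)}

== RESULT ==
["clear(e)", "clear(f)", "holding(d)"]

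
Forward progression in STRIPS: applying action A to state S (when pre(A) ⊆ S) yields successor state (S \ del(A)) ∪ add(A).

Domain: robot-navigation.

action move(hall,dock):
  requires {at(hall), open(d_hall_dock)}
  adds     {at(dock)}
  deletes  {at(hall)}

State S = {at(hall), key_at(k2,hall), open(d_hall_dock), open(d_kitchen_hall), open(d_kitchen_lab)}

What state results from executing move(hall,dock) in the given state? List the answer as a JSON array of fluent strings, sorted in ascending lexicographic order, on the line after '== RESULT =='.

Progress:
  pre ⊆ S: {at(hall), open(d_hall_dock)} ⊆ S  — applicable
  S \ del = {key_at(k2,hall), open(d_hall_dock), open(d_kitchen_hall), open(d_kitchen_lab)}
  ∪ add   = {at(dock), key_at(k2,hall), open(d_hall_dock), open(d_kitchen_hall), open(d_kitchen_lab)}

== RESULT ==
["at(dock)", "key_at(k2,hall)", "open(d_hall_dock)", "open(d_kitchen_hall)", "open(d_kitchen_lab)"]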